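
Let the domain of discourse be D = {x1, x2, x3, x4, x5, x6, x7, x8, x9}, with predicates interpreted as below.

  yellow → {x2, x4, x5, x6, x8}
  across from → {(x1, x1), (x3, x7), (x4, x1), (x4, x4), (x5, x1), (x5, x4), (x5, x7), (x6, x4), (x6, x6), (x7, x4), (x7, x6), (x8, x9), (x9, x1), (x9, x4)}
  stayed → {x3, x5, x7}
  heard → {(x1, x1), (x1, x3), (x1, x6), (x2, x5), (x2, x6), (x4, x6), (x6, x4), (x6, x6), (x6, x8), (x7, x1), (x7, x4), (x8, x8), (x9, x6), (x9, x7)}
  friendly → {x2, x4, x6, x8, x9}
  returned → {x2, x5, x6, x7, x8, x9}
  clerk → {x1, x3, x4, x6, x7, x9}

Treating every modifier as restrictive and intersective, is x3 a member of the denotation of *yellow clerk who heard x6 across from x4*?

no

⟦who heard x6⟧ = {x : ⟨x, x6⟩ ∈ ⟦heard⟧} = {x1, x2, x4, x6, x9}
⟦across from x4⟧ = {x : ⟨x, x4⟩ ∈ ⟦across from⟧} = {x4, x5, x6, x7, x9}
⟦clerk⟧ = {x1, x3, x4, x6, x7, x9}
… ∩ ⟦who heard x6⟧ = {x1, x3, x4, x6, x7, x9} ∩ {x1, x2, x4, x6, x9} = {x1, x4, x6, x9}
… ∩ ⟦across from x4⟧ = {x1, x4, x6, x9} ∩ {x4, x5, x6, x7, x9} = {x4, x6, x9}
… ∩ ⟦yellow⟧ = {x4, x6, x9} ∩ {x2, x4, x5, x6, x8} = {x4, x6}
⟦yellow clerk who heard x6 across from x4⟧ = {x4, x6}; x3 ∉ this set.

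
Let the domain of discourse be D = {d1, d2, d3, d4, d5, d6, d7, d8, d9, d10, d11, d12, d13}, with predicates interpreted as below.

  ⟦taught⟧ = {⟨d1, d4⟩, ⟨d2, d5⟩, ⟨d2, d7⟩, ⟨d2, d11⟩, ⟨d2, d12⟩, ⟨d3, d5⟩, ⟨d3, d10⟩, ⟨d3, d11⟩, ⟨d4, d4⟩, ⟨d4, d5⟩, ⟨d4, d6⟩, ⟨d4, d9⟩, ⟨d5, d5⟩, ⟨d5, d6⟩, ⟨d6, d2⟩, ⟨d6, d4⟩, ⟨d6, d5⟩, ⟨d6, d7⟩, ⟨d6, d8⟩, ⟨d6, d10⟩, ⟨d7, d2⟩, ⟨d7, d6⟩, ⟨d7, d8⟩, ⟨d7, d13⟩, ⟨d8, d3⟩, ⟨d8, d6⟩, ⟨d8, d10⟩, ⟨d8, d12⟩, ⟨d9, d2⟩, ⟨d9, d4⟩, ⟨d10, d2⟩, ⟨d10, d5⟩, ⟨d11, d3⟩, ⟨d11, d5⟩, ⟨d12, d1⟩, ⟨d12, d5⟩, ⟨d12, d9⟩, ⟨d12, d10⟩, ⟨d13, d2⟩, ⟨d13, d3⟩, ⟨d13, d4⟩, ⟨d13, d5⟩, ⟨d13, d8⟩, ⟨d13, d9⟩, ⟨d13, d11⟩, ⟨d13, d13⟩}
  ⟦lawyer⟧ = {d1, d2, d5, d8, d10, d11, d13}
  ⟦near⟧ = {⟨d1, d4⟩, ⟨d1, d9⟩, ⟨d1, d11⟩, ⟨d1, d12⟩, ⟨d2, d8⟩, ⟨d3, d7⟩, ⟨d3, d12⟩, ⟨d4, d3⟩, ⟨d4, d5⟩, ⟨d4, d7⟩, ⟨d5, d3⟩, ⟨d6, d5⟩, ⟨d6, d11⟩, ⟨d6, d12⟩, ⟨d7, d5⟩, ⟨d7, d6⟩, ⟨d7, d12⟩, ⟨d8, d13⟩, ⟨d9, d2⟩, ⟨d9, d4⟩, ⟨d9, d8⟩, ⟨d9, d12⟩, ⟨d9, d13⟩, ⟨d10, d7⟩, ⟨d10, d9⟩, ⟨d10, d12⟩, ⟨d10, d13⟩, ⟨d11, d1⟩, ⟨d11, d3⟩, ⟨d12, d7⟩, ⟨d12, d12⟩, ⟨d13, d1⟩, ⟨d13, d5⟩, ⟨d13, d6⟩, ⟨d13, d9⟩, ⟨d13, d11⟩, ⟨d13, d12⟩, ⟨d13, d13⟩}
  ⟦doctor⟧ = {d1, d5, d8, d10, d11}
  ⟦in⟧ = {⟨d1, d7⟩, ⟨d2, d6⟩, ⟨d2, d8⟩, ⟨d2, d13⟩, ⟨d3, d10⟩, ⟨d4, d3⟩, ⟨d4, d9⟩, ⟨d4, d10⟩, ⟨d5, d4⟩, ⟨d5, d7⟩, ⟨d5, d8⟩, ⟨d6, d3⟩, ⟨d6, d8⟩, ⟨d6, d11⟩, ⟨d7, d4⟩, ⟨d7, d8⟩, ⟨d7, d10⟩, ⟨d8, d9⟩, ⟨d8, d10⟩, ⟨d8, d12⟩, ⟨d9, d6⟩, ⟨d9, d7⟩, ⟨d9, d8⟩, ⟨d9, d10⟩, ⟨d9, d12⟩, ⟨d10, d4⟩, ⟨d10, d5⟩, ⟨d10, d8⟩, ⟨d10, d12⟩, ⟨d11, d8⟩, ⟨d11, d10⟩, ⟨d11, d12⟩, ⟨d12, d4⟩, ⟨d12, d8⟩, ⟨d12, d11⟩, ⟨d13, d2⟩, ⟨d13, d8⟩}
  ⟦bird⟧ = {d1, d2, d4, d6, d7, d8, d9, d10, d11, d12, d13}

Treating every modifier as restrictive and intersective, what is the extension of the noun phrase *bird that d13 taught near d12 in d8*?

{d9, d13}

⟦that d13 taught⟧ = {x : ⟨d13, x⟩ ∈ ⟦taught⟧} = {d2, d3, d4, d5, d8, d9, d11, d13}
⟦near d12⟧ = {x : ⟨x, d12⟩ ∈ ⟦near⟧} = {d1, d3, d6, d7, d9, d10, d12, d13}
⟦in d8⟧ = {x : ⟨x, d8⟩ ∈ ⟦in⟧} = {d2, d5, d6, d7, d9, d10, d11, d12, d13}
⟦bird⟧ = {d1, d2, d4, d6, d7, d8, d9, d10, d11, d12, d13}
… ∩ ⟦that d13 taught⟧ = {d1, d2, d4, d6, d7, d8, d9, d10, d11, d12, d13} ∩ {d2, d3, d4, d5, d8, d9, d11, d13} = {d2, d4, d8, d9, d11, d13}
… ∩ ⟦near d12⟧ = {d2, d4, d8, d9, d11, d13} ∩ {d1, d3, d6, d7, d9, d10, d12, d13} = {d9, d13}
… ∩ ⟦in d8⟧ = {d9, d13} ∩ {d2, d5, d6, d7, d9, d10, d11, d12, d13} = {d9, d13}
So ⟦bird that d13 taught near d12 in d8⟧ = {d9, d13}.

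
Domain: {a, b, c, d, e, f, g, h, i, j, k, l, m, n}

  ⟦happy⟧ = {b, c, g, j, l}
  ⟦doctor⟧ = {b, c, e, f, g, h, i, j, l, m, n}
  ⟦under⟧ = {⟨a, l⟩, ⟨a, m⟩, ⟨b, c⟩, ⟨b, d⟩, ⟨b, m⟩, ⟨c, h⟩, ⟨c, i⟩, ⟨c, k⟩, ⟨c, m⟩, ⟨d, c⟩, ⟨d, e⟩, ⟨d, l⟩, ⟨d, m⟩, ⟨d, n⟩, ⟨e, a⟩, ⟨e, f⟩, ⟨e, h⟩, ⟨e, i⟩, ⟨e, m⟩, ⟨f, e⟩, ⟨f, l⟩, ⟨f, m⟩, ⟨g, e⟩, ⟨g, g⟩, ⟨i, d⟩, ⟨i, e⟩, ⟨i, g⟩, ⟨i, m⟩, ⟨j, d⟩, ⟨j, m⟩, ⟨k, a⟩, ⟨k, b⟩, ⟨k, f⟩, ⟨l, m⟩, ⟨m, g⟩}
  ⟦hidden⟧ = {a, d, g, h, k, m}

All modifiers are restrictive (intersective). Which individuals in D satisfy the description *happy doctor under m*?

⟦under m⟧ = {x : ⟨x, m⟩ ∈ ⟦under⟧} = {a, b, c, d, e, f, i, j, l}
⟦doctor⟧ = {b, c, e, f, g, h, i, j, l, m, n}
… ∩ ⟦under m⟧ = {b, c, e, f, g, h, i, j, l, m, n} ∩ {a, b, c, d, e, f, i, j, l} = {b, c, e, f, i, j, l}
… ∩ ⟦happy⟧ = {b, c, e, f, i, j, l} ∩ {b, c, g, j, l} = {b, c, j, l}
So ⟦happy doctor under m⟧ = {b, c, j, l}.

{b, c, j, l}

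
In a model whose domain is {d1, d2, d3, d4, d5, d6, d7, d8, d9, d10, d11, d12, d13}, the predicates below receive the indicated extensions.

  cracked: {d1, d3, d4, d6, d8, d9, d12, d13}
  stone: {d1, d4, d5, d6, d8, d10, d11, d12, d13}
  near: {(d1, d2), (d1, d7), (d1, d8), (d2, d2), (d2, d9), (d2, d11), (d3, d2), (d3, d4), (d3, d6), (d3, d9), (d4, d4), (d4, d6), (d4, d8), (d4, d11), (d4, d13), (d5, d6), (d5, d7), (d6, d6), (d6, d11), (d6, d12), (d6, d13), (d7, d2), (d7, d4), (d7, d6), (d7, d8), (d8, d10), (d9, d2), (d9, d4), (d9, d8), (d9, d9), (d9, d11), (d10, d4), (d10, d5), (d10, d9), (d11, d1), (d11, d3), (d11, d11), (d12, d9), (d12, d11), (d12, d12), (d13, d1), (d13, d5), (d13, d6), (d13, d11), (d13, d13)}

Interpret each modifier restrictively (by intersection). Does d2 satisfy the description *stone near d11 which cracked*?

no

⟦near d11⟧ = {x : ⟨x, d11⟩ ∈ ⟦near⟧} = {d2, d4, d6, d9, d11, d12, d13}
⟦which cracked⟧ = ⟦cracked⟧ = {d1, d3, d4, d6, d8, d9, d12, d13}
⟦stone⟧ = {d1, d4, d5, d6, d8, d10, d11, d12, d13}
… ∩ ⟦near d11⟧ = {d1, d4, d5, d6, d8, d10, d11, d12, d13} ∩ {d2, d4, d6, d9, d11, d12, d13} = {d4, d6, d11, d12, d13}
… ∩ ⟦which cracked⟧ = {d4, d6, d11, d12, d13} ∩ {d1, d3, d4, d6, d8, d9, d12, d13} = {d4, d6, d12, d13}
⟦stone near d11 which cracked⟧ = {d4, d6, d12, d13}; d2 ∉ this set.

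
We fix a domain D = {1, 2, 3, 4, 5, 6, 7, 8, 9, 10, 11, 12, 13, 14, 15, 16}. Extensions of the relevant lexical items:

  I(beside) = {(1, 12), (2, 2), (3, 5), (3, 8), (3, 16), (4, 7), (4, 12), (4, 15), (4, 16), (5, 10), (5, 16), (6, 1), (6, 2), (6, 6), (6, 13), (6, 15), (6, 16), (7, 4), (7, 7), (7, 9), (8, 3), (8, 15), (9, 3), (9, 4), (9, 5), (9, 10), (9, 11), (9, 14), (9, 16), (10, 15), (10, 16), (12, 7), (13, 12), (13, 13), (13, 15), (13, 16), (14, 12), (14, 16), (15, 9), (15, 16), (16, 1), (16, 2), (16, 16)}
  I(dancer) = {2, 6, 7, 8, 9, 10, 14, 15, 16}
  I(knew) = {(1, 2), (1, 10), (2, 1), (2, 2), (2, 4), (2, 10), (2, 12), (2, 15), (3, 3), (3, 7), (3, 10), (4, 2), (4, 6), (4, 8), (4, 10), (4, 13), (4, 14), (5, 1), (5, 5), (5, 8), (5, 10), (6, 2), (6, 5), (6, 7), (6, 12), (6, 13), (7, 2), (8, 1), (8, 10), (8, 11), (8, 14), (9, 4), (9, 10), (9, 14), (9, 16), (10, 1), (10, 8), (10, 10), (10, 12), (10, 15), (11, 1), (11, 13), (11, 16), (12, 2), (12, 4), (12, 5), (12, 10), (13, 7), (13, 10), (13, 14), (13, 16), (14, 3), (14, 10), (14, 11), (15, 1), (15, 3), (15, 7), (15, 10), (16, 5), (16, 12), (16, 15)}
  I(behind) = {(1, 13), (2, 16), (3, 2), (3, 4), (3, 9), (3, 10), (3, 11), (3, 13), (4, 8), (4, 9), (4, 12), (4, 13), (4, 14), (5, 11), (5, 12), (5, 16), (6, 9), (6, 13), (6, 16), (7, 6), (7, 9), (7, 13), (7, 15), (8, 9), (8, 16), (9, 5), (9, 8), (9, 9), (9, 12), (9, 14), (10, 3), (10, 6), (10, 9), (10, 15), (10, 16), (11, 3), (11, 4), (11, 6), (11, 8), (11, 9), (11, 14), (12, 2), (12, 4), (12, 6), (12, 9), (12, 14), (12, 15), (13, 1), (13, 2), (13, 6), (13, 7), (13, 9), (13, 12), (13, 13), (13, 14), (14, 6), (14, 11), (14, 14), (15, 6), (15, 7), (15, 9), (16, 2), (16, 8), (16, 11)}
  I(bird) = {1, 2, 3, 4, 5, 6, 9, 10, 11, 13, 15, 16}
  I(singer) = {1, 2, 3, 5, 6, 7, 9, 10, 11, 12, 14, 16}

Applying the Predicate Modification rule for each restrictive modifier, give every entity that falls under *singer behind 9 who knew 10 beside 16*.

{3, 9, 10}

⟦behind 9⟧ = {x : ⟨x, 9⟩ ∈ ⟦behind⟧} = {3, 4, 6, 7, 8, 9, 10, 11, 12, 13, 15}
⟦who knew 10⟧ = {x : ⟨x, 10⟩ ∈ ⟦knew⟧} = {1, 2, 3, 4, 5, 8, 9, 10, 12, 13, 14, 15}
⟦beside 16⟧ = {x : ⟨x, 16⟩ ∈ ⟦beside⟧} = {3, 4, 5, 6, 9, 10, 13, 14, 15, 16}
⟦singer⟧ = {1, 2, 3, 5, 6, 7, 9, 10, 11, 12, 14, 16}
… ∩ ⟦behind 9⟧ = {1, 2, 3, 5, 6, 7, 9, 10, 11, 12, 14, 16} ∩ {3, 4, 6, 7, 8, 9, 10, 11, 12, 13, 15} = {3, 6, 7, 9, 10, 11, 12}
… ∩ ⟦who knew 10⟧ = {3, 6, 7, 9, 10, 11, 12} ∩ {1, 2, 3, 4, 5, 8, 9, 10, 12, 13, 14, 15} = {3, 9, 10, 12}
… ∩ ⟦beside 16⟧ = {3, 9, 10, 12} ∩ {3, 4, 5, 6, 9, 10, 13, 14, 15, 16} = {3, 9, 10}
So ⟦singer behind 9 who knew 10 beside 16⟧ = {3, 9, 10}.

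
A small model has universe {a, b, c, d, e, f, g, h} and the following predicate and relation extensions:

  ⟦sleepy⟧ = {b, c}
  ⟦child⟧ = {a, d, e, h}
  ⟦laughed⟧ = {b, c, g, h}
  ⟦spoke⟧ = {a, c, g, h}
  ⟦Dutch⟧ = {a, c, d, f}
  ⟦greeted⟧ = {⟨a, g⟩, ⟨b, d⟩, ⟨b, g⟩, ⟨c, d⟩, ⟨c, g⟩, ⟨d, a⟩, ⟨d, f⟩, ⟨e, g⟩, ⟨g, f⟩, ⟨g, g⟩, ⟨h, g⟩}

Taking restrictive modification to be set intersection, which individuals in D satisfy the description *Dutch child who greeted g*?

⟦who greeted g⟧ = {x : ⟨x, g⟩ ∈ ⟦greeted⟧} = {a, b, c, e, g, h}
⟦child⟧ = {a, d, e, h}
… ∩ ⟦who greeted g⟧ = {a, d, e, h} ∩ {a, b, c, e, g, h} = {a, e, h}
… ∩ ⟦Dutch⟧ = {a, e, h} ∩ {a, c, d, f} = {a}
So ⟦Dutch child who greeted g⟧ = {a}.

{a}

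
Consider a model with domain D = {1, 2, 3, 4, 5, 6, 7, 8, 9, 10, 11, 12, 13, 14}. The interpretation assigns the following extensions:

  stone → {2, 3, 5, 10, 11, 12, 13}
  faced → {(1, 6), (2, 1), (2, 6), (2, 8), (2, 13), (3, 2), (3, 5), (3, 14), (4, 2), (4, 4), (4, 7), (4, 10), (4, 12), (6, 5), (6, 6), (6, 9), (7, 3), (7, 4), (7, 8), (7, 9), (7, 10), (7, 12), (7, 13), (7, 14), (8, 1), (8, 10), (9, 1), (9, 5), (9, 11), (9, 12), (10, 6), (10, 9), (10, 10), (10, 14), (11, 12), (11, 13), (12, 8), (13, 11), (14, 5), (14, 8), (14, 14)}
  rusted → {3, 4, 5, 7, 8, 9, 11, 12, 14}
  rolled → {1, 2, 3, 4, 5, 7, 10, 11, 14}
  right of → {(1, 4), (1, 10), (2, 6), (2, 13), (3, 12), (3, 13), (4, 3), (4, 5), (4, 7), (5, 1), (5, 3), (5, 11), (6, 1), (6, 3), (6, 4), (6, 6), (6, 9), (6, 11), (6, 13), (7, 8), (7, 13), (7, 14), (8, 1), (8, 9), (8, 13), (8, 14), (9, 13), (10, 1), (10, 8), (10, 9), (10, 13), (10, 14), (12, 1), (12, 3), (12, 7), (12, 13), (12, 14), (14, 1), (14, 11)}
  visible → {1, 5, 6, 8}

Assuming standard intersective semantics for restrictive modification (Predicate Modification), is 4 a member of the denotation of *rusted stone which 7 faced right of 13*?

⟦which 7 faced⟧ = {x : ⟨7, x⟩ ∈ ⟦faced⟧} = {3, 4, 8, 9, 10, 12, 13, 14}
⟦right of 13⟧ = {x : ⟨x, 13⟩ ∈ ⟦right of⟧} = {2, 3, 6, 7, 8, 9, 10, 12}
⟦stone⟧ = {2, 3, 5, 10, 11, 12, 13}
… ∩ ⟦which 7 faced⟧ = {2, 3, 5, 10, 11, 12, 13} ∩ {3, 4, 8, 9, 10, 12, 13, 14} = {3, 10, 12, 13}
… ∩ ⟦right of 13⟧ = {3, 10, 12, 13} ∩ {2, 3, 6, 7, 8, 9, 10, 12} = {3, 10, 12}
… ∩ ⟦rusted⟧ = {3, 10, 12} ∩ {3, 4, 5, 7, 8, 9, 11, 12, 14} = {3, 12}
⟦rusted stone which 7 faced right of 13⟧ = {3, 12}; 4 ∉ this set.

no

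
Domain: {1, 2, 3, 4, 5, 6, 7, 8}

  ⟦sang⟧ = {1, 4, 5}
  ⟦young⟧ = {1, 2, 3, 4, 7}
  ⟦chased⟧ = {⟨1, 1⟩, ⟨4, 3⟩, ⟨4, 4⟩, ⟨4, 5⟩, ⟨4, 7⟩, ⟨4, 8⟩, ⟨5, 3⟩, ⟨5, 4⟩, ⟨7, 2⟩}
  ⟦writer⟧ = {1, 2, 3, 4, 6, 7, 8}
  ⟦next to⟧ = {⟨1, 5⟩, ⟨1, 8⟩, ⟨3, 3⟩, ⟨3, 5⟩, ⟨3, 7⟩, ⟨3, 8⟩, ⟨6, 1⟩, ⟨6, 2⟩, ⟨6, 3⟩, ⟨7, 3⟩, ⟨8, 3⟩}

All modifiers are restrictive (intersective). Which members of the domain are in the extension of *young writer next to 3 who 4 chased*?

{3, 7}

⟦next to 3⟧ = {x : ⟨x, 3⟩ ∈ ⟦next to⟧} = {3, 6, 7, 8}
⟦who 4 chased⟧ = {x : ⟨4, x⟩ ∈ ⟦chased⟧} = {3, 4, 5, 7, 8}
⟦writer⟧ = {1, 2, 3, 4, 6, 7, 8}
… ∩ ⟦next to 3⟧ = {1, 2, 3, 4, 6, 7, 8} ∩ {3, 6, 7, 8} = {3, 6, 7, 8}
… ∩ ⟦who 4 chased⟧ = {3, 6, 7, 8} ∩ {3, 4, 5, 7, 8} = {3, 7, 8}
… ∩ ⟦young⟧ = {3, 7, 8} ∩ {1, 2, 3, 4, 7} = {3, 7}
So ⟦young writer next to 3 who 4 chased⟧ = {3, 7}.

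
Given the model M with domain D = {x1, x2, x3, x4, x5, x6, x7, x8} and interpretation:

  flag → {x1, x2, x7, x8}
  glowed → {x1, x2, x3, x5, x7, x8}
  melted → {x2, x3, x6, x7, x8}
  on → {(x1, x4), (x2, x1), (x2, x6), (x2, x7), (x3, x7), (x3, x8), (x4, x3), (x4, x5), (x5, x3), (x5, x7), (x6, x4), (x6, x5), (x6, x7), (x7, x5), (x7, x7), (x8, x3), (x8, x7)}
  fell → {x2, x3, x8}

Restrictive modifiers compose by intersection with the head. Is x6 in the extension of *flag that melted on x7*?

⟦that melted⟧ = ⟦melted⟧ = {x2, x3, x6, x7, x8}
⟦on x7⟧ = {x : ⟨x, x7⟩ ∈ ⟦on⟧} = {x2, x3, x5, x6, x7, x8}
⟦flag⟧ = {x1, x2, x7, x8}
… ∩ ⟦that melted⟧ = {x1, x2, x7, x8} ∩ {x2, x3, x6, x7, x8} = {x2, x7, x8}
… ∩ ⟦on x7⟧ = {x2, x7, x8} ∩ {x2, x3, x5, x6, x7, x8} = {x2, x7, x8}
⟦flag that melted on x7⟧ = {x2, x7, x8}; x6 ∉ this set.

no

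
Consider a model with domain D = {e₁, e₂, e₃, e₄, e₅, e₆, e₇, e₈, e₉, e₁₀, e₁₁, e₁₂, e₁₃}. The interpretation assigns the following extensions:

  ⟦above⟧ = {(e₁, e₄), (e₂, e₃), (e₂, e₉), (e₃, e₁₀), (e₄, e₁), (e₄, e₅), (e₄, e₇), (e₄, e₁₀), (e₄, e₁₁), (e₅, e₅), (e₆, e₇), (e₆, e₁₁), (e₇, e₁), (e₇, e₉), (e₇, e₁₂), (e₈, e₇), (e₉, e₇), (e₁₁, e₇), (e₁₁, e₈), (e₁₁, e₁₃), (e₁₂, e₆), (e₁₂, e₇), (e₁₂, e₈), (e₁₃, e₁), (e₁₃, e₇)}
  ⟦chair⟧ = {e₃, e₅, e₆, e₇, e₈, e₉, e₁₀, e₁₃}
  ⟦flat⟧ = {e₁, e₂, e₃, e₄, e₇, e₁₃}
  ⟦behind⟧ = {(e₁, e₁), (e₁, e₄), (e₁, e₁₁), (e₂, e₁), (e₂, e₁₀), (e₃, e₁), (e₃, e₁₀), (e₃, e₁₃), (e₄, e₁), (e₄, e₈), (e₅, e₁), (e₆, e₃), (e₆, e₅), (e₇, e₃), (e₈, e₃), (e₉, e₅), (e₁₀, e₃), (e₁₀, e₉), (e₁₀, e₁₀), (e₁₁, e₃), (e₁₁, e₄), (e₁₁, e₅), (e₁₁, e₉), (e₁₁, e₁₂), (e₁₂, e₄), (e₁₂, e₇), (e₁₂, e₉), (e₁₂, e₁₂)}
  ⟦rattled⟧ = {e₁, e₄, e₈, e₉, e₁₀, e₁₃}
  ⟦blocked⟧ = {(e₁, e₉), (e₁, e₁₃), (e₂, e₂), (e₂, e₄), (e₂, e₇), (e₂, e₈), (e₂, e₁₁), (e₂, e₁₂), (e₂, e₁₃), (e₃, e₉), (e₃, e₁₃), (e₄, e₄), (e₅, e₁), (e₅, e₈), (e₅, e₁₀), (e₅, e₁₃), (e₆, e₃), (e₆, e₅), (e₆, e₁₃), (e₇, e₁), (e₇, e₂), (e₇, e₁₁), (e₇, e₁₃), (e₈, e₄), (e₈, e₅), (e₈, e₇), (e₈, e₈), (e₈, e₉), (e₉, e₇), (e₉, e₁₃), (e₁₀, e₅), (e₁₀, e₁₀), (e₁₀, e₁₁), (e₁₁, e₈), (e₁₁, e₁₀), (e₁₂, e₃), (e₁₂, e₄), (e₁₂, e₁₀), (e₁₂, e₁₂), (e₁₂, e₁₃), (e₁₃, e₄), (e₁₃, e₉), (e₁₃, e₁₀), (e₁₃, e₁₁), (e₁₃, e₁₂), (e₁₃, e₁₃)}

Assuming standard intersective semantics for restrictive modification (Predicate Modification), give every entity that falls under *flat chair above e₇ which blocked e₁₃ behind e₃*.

{}

⟦above e₇⟧ = {x : ⟨x, e₇⟩ ∈ ⟦above⟧} = {e₄, e₆, e₈, e₉, e₁₁, e₁₂, e₁₃}
⟦which blocked e₁₃⟧ = {x : ⟨x, e₁₃⟩ ∈ ⟦blocked⟧} = {e₁, e₂, e₃, e₅, e₆, e₇, e₉, e₁₂, e₁₃}
⟦behind e₃⟧ = {x : ⟨x, e₃⟩ ∈ ⟦behind⟧} = {e₆, e₇, e₈, e₁₀, e₁₁}
⟦chair⟧ = {e₃, e₅, e₆, e₇, e₈, e₉, e₁₀, e₁₃}
… ∩ ⟦above e₇⟧ = {e₃, e₅, e₆, e₇, e₈, e₉, e₁₀, e₁₃} ∩ {e₄, e₆, e₈, e₉, e₁₁, e₁₂, e₁₃} = {e₆, e₈, e₉, e₁₃}
… ∩ ⟦which blocked e₁₃⟧ = {e₆, e₈, e₉, e₁₃} ∩ {e₁, e₂, e₃, e₅, e₆, e₇, e₉, e₁₂, e₁₃} = {e₆, e₉, e₁₃}
… ∩ ⟦behind e₃⟧ = {e₆, e₉, e₁₃} ∩ {e₆, e₇, e₈, e₁₀, e₁₁} = {e₆}
… ∩ ⟦flat⟧ = {e₆} ∩ {e₁, e₂, e₃, e₄, e₇, e₁₃} = ∅
So ⟦flat chair above e₇ which blocked e₁₃ behind e₃⟧ = {}.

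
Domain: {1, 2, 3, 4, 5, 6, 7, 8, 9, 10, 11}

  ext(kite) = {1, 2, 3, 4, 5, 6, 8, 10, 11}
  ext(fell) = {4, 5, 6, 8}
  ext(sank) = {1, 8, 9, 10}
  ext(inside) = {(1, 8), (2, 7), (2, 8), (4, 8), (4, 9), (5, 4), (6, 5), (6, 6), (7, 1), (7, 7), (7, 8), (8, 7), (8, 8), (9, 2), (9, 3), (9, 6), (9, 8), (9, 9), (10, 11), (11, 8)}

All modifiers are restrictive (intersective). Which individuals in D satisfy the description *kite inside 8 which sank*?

{1, 8}

⟦inside 8⟧ = {x : ⟨x, 8⟩ ∈ ⟦inside⟧} = {1, 2, 4, 7, 8, 9, 11}
⟦which sank⟧ = ⟦sank⟧ = {1, 8, 9, 10}
⟦kite⟧ = {1, 2, 3, 4, 5, 6, 8, 10, 11}
… ∩ ⟦inside 8⟧ = {1, 2, 3, 4, 5, 6, 8, 10, 11} ∩ {1, 2, 4, 7, 8, 9, 11} = {1, 2, 4, 8, 11}
… ∩ ⟦which sank⟧ = {1, 2, 4, 8, 11} ∩ {1, 8, 9, 10} = {1, 8}
So ⟦kite inside 8 which sank⟧ = {1, 8}.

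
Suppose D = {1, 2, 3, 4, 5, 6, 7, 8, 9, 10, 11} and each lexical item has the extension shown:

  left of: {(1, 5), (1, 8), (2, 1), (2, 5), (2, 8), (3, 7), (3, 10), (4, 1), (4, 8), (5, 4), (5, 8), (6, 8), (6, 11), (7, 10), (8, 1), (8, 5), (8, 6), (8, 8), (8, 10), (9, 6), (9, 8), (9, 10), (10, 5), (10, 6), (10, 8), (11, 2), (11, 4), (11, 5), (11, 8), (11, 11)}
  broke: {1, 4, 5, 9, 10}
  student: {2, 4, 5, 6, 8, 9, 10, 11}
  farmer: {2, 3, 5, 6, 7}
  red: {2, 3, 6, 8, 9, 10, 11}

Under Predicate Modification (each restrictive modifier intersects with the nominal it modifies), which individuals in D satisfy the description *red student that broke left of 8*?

{9, 10}

⟦that broke⟧ = ⟦broke⟧ = {1, 4, 5, 9, 10}
⟦left of 8⟧ = {x : ⟨x, 8⟩ ∈ ⟦left of⟧} = {1, 2, 4, 5, 6, 8, 9, 10, 11}
⟦student⟧ = {2, 4, 5, 6, 8, 9, 10, 11}
… ∩ ⟦that broke⟧ = {2, 4, 5, 6, 8, 9, 10, 11} ∩ {1, 4, 5, 9, 10} = {4, 5, 9, 10}
… ∩ ⟦left of 8⟧ = {4, 5, 9, 10} ∩ {1, 2, 4, 5, 6, 8, 9, 10, 11} = {4, 5, 9, 10}
… ∩ ⟦red⟧ = {4, 5, 9, 10} ∩ {2, 3, 6, 8, 9, 10, 11} = {9, 10}
So ⟦red student that broke left of 8⟧ = {9, 10}.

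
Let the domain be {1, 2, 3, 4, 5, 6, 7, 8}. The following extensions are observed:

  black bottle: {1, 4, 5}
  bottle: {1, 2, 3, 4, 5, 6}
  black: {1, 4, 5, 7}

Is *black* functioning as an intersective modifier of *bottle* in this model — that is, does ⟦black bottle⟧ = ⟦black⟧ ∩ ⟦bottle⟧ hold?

⟦black⟧ ∩ ⟦bottle⟧ = {1, 4, 5, 7} ∩ {1, 2, 3, 4, 5, 6} = {1, 4, 5}
Observed ⟦black bottle⟧ = {1, 4, 5}.
These coincide, so the modifier is intersective here.

yes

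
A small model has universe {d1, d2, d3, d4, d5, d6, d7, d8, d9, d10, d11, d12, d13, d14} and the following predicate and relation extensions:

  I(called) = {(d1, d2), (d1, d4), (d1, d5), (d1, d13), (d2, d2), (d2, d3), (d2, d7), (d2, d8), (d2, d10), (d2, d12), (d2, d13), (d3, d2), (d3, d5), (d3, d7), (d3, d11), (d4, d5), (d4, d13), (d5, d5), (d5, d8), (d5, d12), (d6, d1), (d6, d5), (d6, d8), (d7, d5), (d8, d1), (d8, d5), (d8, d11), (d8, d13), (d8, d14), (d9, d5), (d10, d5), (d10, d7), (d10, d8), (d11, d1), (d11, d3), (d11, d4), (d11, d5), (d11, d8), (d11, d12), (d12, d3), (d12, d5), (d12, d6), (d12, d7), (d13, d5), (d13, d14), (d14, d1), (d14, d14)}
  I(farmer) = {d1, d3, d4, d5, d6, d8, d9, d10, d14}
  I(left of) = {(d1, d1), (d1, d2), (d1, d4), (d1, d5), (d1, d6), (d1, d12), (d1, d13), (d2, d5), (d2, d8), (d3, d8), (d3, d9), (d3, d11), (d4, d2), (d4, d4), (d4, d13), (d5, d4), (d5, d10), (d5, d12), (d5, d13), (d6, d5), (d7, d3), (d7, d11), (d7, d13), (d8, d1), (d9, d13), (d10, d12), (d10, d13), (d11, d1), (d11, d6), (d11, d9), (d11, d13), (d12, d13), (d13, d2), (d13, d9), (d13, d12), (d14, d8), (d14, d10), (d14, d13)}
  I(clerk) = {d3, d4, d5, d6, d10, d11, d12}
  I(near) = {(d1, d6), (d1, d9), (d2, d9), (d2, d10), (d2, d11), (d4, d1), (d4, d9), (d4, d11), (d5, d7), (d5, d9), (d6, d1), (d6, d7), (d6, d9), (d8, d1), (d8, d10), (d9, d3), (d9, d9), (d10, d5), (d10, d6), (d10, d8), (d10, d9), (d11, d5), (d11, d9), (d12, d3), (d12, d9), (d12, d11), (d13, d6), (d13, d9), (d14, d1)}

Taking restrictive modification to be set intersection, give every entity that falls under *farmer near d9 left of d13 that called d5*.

⟦near d9⟧ = {x : ⟨x, d9⟩ ∈ ⟦near⟧} = {d1, d2, d4, d5, d6, d9, d10, d11, d12, d13}
⟦left of d13⟧ = {x : ⟨x, d13⟩ ∈ ⟦left of⟧} = {d1, d4, d5, d7, d9, d10, d11, d12, d14}
⟦that called d5⟧ = {x : ⟨x, d5⟩ ∈ ⟦called⟧} = {d1, d3, d4, d5, d6, d7, d8, d9, d10, d11, d12, d13}
⟦farmer⟧ = {d1, d3, d4, d5, d6, d8, d9, d10, d14}
… ∩ ⟦near d9⟧ = {d1, d3, d4, d5, d6, d8, d9, d10, d14} ∩ {d1, d2, d4, d5, d6, d9, d10, d11, d12, d13} = {d1, d4, d5, d6, d9, d10}
… ∩ ⟦left of d13⟧ = {d1, d4, d5, d6, d9, d10} ∩ {d1, d4, d5, d7, d9, d10, d11, d12, d14} = {d1, d4, d5, d9, d10}
… ∩ ⟦that called d5⟧ = {d1, d4, d5, d9, d10} ∩ {d1, d3, d4, d5, d6, d7, d8, d9, d10, d11, d12, d13} = {d1, d4, d5, d9, d10}
So ⟦farmer near d9 left of d13 that called d5⟧ = {d1, d4, d5, d9, d10}.

{d1, d4, d5, d9, d10}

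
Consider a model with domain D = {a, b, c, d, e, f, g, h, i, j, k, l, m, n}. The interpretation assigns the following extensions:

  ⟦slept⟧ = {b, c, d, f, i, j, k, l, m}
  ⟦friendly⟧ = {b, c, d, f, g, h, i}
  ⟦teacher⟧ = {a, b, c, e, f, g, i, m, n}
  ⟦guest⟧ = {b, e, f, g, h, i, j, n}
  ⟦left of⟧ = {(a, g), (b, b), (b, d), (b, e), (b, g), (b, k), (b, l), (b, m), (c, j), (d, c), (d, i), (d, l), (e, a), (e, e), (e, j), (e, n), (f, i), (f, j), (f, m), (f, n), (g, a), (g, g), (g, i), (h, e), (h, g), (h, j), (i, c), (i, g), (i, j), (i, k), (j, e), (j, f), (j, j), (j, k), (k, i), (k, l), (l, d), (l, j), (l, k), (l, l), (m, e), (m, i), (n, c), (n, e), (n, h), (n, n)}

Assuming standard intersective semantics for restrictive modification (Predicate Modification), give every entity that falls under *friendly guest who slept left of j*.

{f, i}

⟦who slept⟧ = ⟦slept⟧ = {b, c, d, f, i, j, k, l, m}
⟦left of j⟧ = {x : ⟨x, j⟩ ∈ ⟦left of⟧} = {c, e, f, h, i, j, l}
⟦guest⟧ = {b, e, f, g, h, i, j, n}
… ∩ ⟦who slept⟧ = {b, e, f, g, h, i, j, n} ∩ {b, c, d, f, i, j, k, l, m} = {b, f, i, j}
… ∩ ⟦left of j⟧ = {b, f, i, j} ∩ {c, e, f, h, i, j, l} = {f, i, j}
… ∩ ⟦friendly⟧ = {f, i, j} ∩ {b, c, d, f, g, h, i} = {f, i}
So ⟦friendly guest who slept left of j⟧ = {f, i}.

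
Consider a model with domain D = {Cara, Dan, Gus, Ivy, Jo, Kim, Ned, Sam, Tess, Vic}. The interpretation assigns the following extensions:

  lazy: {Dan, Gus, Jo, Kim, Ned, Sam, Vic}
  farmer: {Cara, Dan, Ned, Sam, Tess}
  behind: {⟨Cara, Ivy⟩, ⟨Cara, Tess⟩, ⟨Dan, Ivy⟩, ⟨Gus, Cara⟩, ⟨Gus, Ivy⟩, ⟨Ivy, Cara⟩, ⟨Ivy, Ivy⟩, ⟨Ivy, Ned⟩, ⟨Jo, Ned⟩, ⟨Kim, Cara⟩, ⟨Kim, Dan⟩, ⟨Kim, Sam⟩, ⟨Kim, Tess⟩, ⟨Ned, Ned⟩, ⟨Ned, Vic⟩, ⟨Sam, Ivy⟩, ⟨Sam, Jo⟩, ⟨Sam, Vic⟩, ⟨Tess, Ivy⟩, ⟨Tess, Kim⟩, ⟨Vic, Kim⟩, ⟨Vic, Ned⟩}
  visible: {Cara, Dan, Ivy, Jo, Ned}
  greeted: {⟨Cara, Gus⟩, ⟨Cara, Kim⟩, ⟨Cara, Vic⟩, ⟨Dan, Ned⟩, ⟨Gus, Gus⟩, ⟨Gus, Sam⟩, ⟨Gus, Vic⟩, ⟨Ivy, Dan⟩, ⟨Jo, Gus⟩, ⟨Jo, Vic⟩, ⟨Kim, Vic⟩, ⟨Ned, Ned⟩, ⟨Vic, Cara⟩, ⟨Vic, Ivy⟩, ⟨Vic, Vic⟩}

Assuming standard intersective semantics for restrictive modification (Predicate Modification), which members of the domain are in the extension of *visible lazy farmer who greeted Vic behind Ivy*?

∅

⟦who greeted Vic⟧ = {x : ⟨x, Vic⟩ ∈ ⟦greeted⟧} = {Cara, Gus, Jo, Kim, Vic}
⟦behind Ivy⟧ = {x : ⟨x, Ivy⟩ ∈ ⟦behind⟧} = {Cara, Dan, Gus, Ivy, Sam, Tess}
⟦farmer⟧ = {Cara, Dan, Ned, Sam, Tess}
… ∩ ⟦who greeted Vic⟧ = {Cara, Dan, Ned, Sam, Tess} ∩ {Cara, Gus, Jo, Kim, Vic} = {Cara}
… ∩ ⟦behind Ivy⟧ = {Cara} ∩ {Cara, Dan, Gus, Ivy, Sam, Tess} = {Cara}
… ∩ ⟦visible⟧ = {Cara} ∩ {Cara, Dan, Ivy, Jo, Ned} = {Cara}
… ∩ ⟦lazy⟧ = {Cara} ∩ {Dan, Gus, Jo, Kim, Ned, Sam, Vic} = ∅
So ⟦visible lazy farmer who greeted Vic behind Ivy⟧ = ∅.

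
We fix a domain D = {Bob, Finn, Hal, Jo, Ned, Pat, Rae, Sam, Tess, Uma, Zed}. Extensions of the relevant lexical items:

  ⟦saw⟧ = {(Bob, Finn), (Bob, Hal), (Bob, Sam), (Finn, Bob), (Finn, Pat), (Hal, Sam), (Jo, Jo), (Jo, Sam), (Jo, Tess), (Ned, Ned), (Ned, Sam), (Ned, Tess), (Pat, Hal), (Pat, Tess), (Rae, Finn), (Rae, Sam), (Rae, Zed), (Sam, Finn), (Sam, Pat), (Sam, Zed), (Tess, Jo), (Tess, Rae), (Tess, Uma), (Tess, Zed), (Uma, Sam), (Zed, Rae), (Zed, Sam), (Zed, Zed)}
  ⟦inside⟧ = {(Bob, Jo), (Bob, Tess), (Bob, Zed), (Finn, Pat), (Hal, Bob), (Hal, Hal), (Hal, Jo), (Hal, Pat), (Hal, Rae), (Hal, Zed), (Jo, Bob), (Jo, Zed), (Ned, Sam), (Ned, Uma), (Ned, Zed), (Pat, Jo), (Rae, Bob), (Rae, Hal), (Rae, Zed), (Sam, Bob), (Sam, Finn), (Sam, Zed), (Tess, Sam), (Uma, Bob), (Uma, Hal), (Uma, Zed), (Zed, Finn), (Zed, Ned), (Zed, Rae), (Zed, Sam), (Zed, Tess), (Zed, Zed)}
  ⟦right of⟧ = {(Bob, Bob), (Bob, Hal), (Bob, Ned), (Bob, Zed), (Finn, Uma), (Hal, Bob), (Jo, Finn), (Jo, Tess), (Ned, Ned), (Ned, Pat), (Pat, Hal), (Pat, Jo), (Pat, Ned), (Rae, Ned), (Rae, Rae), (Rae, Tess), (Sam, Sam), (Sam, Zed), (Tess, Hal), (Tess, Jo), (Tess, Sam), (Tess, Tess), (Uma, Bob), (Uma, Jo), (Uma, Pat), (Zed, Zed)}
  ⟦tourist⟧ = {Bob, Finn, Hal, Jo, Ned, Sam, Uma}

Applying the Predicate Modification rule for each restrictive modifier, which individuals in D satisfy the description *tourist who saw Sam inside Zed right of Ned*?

⟦who saw Sam⟧ = {x : ⟨x, Sam⟩ ∈ ⟦saw⟧} = {Bob, Hal, Jo, Ned, Rae, Uma, Zed}
⟦inside Zed⟧ = {x : ⟨x, Zed⟩ ∈ ⟦inside⟧} = {Bob, Hal, Jo, Ned, Rae, Sam, Uma, Zed}
⟦right of Ned⟧ = {x : ⟨x, Ned⟩ ∈ ⟦right of⟧} = {Bob, Ned, Pat, Rae}
⟦tourist⟧ = {Bob, Finn, Hal, Jo, Ned, Sam, Uma}
… ∩ ⟦who saw Sam⟧ = {Bob, Finn, Hal, Jo, Ned, Sam, Uma} ∩ {Bob, Hal, Jo, Ned, Rae, Uma, Zed} = {Bob, Hal, Jo, Ned, Uma}
… ∩ ⟦inside Zed⟧ = {Bob, Hal, Jo, Ned, Uma} ∩ {Bob, Hal, Jo, Ned, Rae, Sam, Uma, Zed} = {Bob, Hal, Jo, Ned, Uma}
… ∩ ⟦right of Ned⟧ = {Bob, Hal, Jo, Ned, Uma} ∩ {Bob, Ned, Pat, Rae} = {Bob, Ned}
So ⟦tourist who saw Sam inside Zed right of Ned⟧ = {Bob, Ned}.

{Bob, Ned}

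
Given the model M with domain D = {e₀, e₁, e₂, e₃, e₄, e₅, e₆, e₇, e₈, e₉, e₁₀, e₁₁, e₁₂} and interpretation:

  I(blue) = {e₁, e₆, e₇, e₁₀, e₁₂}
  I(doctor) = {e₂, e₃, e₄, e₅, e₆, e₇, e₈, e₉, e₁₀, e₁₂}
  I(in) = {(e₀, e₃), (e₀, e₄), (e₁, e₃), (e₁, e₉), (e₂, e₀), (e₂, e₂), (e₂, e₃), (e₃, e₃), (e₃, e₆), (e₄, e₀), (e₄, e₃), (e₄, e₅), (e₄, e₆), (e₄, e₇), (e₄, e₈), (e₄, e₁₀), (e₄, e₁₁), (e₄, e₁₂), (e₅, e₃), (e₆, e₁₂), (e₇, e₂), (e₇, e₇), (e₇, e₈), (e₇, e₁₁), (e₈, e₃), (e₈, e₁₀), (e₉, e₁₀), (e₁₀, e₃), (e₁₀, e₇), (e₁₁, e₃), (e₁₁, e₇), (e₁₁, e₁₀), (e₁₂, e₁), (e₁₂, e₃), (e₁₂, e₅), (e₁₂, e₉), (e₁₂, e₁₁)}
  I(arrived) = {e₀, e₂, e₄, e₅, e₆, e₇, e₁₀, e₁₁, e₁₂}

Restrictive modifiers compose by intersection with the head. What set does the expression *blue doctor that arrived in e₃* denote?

⟦that arrived⟧ = ⟦arrived⟧ = {e₀, e₂, e₄, e₅, e₆, e₇, e₁₀, e₁₁, e₁₂}
⟦in e₃⟧ = {x : ⟨x, e₃⟩ ∈ ⟦in⟧} = {e₀, e₁, e₂, e₃, e₄, e₅, e₈, e₁₀, e₁₁, e₁₂}
⟦doctor⟧ = {e₂, e₃, e₄, e₅, e₆, e₇, e₈, e₉, e₁₀, e₁₂}
… ∩ ⟦that arrived⟧ = {e₂, e₃, e₄, e₅, e₆, e₇, e₈, e₉, e₁₀, e₁₂} ∩ {e₀, e₂, e₄, e₅, e₆, e₇, e₁₀, e₁₁, e₁₂} = {e₂, e₄, e₅, e₆, e₇, e₁₀, e₁₂}
… ∩ ⟦in e₃⟧ = {e₂, e₄, e₅, e₆, e₇, e₁₀, e₁₂} ∩ {e₀, e₁, e₂, e₃, e₄, e₅, e₈, e₁₀, e₁₁, e₁₂} = {e₂, e₄, e₅, e₁₀, e₁₂}
… ∩ ⟦blue⟧ = {e₂, e₄, e₅, e₁₀, e₁₂} ∩ {e₁, e₆, e₇, e₁₀, e₁₂} = {e₁₀, e₁₂}
So ⟦blue doctor that arrived in e₃⟧ = {e₁₀, e₁₂}.

{e₁₀, e₁₂}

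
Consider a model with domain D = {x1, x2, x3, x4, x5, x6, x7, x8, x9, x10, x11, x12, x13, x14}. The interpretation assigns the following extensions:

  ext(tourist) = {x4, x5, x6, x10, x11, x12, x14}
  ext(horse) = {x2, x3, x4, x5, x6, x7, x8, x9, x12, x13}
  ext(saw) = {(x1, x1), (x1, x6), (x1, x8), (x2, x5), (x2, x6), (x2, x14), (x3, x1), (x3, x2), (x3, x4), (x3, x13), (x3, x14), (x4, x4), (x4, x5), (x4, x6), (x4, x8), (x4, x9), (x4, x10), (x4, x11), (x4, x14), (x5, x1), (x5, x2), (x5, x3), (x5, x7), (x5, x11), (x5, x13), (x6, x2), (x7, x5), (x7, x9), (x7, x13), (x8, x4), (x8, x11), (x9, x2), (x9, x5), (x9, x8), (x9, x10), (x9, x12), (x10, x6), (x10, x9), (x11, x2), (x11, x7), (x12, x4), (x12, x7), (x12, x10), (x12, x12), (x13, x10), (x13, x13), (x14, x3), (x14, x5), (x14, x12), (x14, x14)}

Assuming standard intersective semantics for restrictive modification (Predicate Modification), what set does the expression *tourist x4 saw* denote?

⟦x4 saw⟧ = {x : ⟨x4, x⟩ ∈ ⟦saw⟧} = {x4, x5, x6, x8, x9, x10, x11, x14}
⟦tourist⟧ = {x4, x5, x6, x10, x11, x12, x14}
… ∩ ⟦x4 saw⟧ = {x4, x5, x6, x10, x11, x12, x14} ∩ {x4, x5, x6, x8, x9, x10, x11, x14} = {x4, x5, x6, x10, x11, x14}
So ⟦tourist x4 saw⟧ = {x4, x5, x6, x10, x11, x14}.

{x4, x5, x6, x10, x11, x14}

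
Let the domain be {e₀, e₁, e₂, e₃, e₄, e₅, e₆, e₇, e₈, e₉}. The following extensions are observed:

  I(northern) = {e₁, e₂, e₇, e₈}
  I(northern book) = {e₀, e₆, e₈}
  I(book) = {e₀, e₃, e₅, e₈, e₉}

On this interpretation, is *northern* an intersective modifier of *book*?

⟦northern⟧ ∩ ⟦book⟧ = {e₁, e₂, e₇, e₈} ∩ {e₀, e₃, e₅, e₈, e₉} = {e₈}
Observed ⟦northern book⟧ = {e₀, e₆, e₈}.
These differ, so the modifier is not intersective in this model.

no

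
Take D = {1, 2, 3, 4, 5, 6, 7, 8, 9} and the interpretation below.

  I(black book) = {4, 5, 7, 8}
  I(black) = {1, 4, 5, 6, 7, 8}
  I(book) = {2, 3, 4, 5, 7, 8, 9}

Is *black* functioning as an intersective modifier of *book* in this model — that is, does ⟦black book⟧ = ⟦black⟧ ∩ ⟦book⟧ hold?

yes

⟦black⟧ ∩ ⟦book⟧ = {1, 4, 5, 6, 7, 8} ∩ {2, 3, 4, 5, 7, 8, 9} = {4, 5, 7, 8}
Observed ⟦black book⟧ = {4, 5, 7, 8}.
These coincide, so the modifier is intersective here.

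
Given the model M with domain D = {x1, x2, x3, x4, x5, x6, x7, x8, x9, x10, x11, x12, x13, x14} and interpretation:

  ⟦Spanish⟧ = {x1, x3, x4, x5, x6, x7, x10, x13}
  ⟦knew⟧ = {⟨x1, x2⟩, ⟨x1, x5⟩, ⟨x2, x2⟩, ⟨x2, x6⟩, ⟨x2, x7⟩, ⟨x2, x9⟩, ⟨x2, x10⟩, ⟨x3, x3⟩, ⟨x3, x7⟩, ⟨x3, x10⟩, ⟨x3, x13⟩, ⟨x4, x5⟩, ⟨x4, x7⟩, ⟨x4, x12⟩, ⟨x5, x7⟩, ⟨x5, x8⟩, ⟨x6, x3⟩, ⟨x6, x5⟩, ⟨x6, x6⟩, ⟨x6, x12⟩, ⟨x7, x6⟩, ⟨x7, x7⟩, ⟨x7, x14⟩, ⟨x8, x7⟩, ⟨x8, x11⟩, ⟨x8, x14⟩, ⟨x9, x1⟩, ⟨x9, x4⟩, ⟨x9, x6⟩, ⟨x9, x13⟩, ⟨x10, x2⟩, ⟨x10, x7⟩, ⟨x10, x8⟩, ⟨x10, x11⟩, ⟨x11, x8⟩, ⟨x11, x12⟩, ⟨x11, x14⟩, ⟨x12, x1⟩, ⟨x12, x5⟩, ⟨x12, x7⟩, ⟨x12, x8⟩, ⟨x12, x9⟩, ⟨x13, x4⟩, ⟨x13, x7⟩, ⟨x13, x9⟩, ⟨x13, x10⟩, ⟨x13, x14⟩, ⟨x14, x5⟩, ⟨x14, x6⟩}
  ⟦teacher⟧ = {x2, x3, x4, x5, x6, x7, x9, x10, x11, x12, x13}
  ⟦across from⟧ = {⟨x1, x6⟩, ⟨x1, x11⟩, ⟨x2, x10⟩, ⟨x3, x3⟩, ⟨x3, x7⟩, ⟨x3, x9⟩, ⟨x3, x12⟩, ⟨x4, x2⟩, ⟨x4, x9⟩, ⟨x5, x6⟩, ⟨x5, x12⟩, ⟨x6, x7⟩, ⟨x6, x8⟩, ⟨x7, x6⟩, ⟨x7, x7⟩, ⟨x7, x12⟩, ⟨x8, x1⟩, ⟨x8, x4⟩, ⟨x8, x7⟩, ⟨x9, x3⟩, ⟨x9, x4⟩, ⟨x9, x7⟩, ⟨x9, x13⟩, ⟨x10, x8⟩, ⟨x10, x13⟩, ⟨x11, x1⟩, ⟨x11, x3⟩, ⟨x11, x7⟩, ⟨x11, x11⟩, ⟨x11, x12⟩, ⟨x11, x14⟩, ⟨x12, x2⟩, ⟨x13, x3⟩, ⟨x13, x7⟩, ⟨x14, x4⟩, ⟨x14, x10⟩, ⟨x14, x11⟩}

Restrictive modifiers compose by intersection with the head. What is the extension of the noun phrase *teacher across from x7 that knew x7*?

{x3, x7, x13}

⟦across from x7⟧ = {x : ⟨x, x7⟩ ∈ ⟦across from⟧} = {x3, x6, x7, x8, x9, x11, x13}
⟦that knew x7⟧ = {x : ⟨x, x7⟩ ∈ ⟦knew⟧} = {x2, x3, x4, x5, x7, x8, x10, x12, x13}
⟦teacher⟧ = {x2, x3, x4, x5, x6, x7, x9, x10, x11, x12, x13}
… ∩ ⟦across from x7⟧ = {x2, x3, x4, x5, x6, x7, x9, x10, x11, x12, x13} ∩ {x3, x6, x7, x8, x9, x11, x13} = {x3, x6, x7, x9, x11, x13}
… ∩ ⟦that knew x7⟧ = {x3, x6, x7, x9, x11, x13} ∩ {x2, x3, x4, x5, x7, x8, x10, x12, x13} = {x3, x7, x13}
So ⟦teacher across from x7 that knew x7⟧ = {x3, x7, x13}.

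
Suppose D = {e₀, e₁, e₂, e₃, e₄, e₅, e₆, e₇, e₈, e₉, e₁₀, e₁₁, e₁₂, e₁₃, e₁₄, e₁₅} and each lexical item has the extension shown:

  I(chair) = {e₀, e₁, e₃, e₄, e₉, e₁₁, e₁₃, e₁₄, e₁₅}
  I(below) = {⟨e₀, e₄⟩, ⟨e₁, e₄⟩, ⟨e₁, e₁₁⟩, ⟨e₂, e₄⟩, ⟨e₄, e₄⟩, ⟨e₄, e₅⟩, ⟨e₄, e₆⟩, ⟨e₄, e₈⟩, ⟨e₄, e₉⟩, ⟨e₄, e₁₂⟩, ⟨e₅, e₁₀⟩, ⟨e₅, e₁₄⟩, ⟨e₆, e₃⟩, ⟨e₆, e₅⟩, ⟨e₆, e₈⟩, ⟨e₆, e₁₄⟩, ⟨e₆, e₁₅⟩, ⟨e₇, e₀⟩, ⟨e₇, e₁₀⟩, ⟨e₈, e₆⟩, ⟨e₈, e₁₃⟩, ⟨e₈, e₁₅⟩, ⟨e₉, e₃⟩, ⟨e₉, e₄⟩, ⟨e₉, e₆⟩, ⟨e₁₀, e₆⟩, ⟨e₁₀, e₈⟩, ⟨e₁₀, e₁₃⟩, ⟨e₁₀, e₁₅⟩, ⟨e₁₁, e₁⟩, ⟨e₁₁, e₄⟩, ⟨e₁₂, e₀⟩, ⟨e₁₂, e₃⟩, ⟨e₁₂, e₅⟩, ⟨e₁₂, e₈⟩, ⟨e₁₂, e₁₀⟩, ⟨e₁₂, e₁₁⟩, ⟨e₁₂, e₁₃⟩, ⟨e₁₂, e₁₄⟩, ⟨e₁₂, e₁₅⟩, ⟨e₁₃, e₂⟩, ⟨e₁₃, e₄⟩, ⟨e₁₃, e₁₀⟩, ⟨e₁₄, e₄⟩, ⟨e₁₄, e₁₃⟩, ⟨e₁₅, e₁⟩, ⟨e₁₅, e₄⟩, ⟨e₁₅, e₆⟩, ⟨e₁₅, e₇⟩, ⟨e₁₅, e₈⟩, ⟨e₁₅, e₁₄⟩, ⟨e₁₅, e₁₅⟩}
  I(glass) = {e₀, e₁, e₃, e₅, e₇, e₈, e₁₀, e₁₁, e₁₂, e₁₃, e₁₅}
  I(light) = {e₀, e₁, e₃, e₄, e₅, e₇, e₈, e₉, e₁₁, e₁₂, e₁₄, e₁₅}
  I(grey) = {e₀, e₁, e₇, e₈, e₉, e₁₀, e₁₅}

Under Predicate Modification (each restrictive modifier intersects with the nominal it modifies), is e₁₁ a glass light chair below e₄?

yes

⟦below e₄⟧ = {x : ⟨x, e₄⟩ ∈ ⟦below⟧} = {e₀, e₁, e₂, e₄, e₉, e₁₁, e₁₃, e₁₄, e₁₅}
⟦chair⟧ = {e₀, e₁, e₃, e₄, e₉, e₁₁, e₁₃, e₁₄, e₁₅}
… ∩ ⟦below e₄⟧ = {e₀, e₁, e₃, e₄, e₉, e₁₁, e₁₃, e₁₄, e₁₅} ∩ {e₀, e₁, e₂, e₄, e₉, e₁₁, e₁₃, e₁₄, e₁₅} = {e₀, e₁, e₄, e₉, e₁₁, e₁₃, e₁₄, e₁₅}
… ∩ ⟦glass⟧ = {e₀, e₁, e₄, e₉, e₁₁, e₁₃, e₁₄, e₁₅} ∩ {e₀, e₁, e₃, e₅, e₇, e₈, e₁₀, e₁₁, e₁₂, e₁₃, e₁₅} = {e₀, e₁, e₁₁, e₁₃, e₁₅}
… ∩ ⟦light⟧ = {e₀, e₁, e₁₁, e₁₃, e₁₅} ∩ {e₀, e₁, e₃, e₄, e₅, e₇, e₈, e₉, e₁₁, e₁₂, e₁₄, e₁₅} = {e₀, e₁, e₁₁, e₁₅}
⟦glass light chair below e₄⟧ = {e₀, e₁, e₁₁, e₁₅}; e₁₁ ∈ this set.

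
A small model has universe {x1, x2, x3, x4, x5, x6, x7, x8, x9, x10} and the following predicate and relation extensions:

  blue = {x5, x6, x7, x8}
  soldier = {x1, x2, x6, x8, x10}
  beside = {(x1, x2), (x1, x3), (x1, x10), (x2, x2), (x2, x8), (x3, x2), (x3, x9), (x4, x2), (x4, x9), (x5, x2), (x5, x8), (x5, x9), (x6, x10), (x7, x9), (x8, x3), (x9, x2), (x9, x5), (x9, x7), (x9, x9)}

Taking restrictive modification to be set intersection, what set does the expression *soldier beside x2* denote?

⟦beside x2⟧ = {x : ⟨x, x2⟩ ∈ ⟦beside⟧} = {x1, x2, x3, x4, x5, x9}
⟦soldier⟧ = {x1, x2, x6, x8, x10}
… ∩ ⟦beside x2⟧ = {x1, x2, x6, x8, x10} ∩ {x1, x2, x3, x4, x5, x9} = {x1, x2}
So ⟦soldier beside x2⟧ = {x1, x2}.

{x1, x2}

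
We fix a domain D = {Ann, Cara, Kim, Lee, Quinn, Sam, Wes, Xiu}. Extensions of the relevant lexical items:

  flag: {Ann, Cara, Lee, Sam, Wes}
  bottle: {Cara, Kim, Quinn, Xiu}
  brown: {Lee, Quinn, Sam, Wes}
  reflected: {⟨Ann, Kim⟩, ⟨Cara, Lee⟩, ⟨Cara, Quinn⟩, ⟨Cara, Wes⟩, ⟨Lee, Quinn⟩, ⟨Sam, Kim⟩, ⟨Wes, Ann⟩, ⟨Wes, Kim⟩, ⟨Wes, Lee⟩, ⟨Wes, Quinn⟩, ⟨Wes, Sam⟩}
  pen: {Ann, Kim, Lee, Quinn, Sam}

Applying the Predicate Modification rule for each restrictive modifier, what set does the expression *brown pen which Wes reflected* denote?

{Lee, Quinn, Sam}

⟦which Wes reflected⟧ = {x : ⟨Wes, x⟩ ∈ ⟦reflected⟧} = {Ann, Kim, Lee, Quinn, Sam}
⟦pen⟧ = {Ann, Kim, Lee, Quinn, Sam}
… ∩ ⟦which Wes reflected⟧ = {Ann, Kim, Lee, Quinn, Sam} ∩ {Ann, Kim, Lee, Quinn, Sam} = {Ann, Kim, Lee, Quinn, Sam}
… ∩ ⟦brown⟧ = {Ann, Kim, Lee, Quinn, Sam} ∩ {Lee, Quinn, Sam, Wes} = {Lee, Quinn, Sam}
So ⟦brown pen which Wes reflected⟧ = {Lee, Quinn, Sam}.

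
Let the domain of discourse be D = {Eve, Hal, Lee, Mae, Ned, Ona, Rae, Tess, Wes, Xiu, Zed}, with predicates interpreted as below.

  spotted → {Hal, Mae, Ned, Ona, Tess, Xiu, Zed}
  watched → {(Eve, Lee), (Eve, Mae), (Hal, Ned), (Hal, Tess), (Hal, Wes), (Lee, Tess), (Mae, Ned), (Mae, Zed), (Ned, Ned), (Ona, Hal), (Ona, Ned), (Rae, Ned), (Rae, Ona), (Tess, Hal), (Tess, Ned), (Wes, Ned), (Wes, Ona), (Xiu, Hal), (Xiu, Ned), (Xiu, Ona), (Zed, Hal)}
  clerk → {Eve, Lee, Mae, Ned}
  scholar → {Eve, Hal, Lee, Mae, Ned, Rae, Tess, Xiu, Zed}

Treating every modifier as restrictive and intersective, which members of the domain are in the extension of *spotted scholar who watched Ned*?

{Hal, Mae, Ned, Tess, Xiu}

⟦who watched Ned⟧ = {x : ⟨x, Ned⟩ ∈ ⟦watched⟧} = {Hal, Mae, Ned, Ona, Rae, Tess, Wes, Xiu}
⟦scholar⟧ = {Eve, Hal, Lee, Mae, Ned, Rae, Tess, Xiu, Zed}
… ∩ ⟦who watched Ned⟧ = {Eve, Hal, Lee, Mae, Ned, Rae, Tess, Xiu, Zed} ∩ {Hal, Mae, Ned, Ona, Rae, Tess, Wes, Xiu} = {Hal, Mae, Ned, Rae, Tess, Xiu}
… ∩ ⟦spotted⟧ = {Hal, Mae, Ned, Rae, Tess, Xiu} ∩ {Hal, Mae, Ned, Ona, Tess, Xiu, Zed} = {Hal, Mae, Ned, Tess, Xiu}
So ⟦spotted scholar who watched Ned⟧ = {Hal, Mae, Ned, Tess, Xiu}.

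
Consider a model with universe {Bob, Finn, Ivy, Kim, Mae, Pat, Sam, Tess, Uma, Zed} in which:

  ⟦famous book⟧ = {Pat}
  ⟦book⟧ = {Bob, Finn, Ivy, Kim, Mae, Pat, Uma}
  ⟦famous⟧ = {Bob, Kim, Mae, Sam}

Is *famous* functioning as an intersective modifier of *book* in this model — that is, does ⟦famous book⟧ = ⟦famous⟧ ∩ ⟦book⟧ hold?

no

⟦famous⟧ ∩ ⟦book⟧ = {Bob, Kim, Mae, Sam} ∩ {Bob, Finn, Ivy, Kim, Mae, Pat, Uma} = {Bob, Kim, Mae}
Observed ⟦famous book⟧ = {Pat}.
These differ, so the modifier is not intersective in this model.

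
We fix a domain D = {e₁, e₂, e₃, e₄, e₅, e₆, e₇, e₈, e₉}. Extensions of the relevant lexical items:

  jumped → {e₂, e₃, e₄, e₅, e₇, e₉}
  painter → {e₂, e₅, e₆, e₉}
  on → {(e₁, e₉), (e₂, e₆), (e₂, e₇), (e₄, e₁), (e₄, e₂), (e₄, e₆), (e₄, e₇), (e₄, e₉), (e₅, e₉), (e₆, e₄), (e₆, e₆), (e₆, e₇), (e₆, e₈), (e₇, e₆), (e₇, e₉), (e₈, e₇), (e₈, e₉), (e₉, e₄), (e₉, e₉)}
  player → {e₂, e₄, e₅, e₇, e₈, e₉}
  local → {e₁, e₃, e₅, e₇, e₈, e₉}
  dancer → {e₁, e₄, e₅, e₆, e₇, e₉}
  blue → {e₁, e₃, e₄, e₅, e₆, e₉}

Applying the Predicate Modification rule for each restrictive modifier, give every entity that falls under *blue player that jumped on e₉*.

{e₄, e₅, e₉}

⟦that jumped⟧ = ⟦jumped⟧ = {e₂, e₃, e₄, e₅, e₇, e₉}
⟦on e₉⟧ = {x : ⟨x, e₉⟩ ∈ ⟦on⟧} = {e₁, e₄, e₅, e₇, e₈, e₉}
⟦player⟧ = {e₂, e₄, e₅, e₇, e₈, e₉}
… ∩ ⟦that jumped⟧ = {e₂, e₄, e₅, e₇, e₈, e₉} ∩ {e₂, e₃, e₄, e₅, e₇, e₉} = {e₂, e₄, e₅, e₇, e₉}
… ∩ ⟦on e₉⟧ = {e₂, e₄, e₅, e₇, e₉} ∩ {e₁, e₄, e₅, e₇, e₈, e₉} = {e₄, e₅, e₇, e₉}
… ∩ ⟦blue⟧ = {e₄, e₅, e₇, e₉} ∩ {e₁, e₃, e₄, e₅, e₆, e₉} = {e₄, e₅, e₉}
So ⟦blue player that jumped on e₉⟧ = {e₄, e₅, e₉}.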